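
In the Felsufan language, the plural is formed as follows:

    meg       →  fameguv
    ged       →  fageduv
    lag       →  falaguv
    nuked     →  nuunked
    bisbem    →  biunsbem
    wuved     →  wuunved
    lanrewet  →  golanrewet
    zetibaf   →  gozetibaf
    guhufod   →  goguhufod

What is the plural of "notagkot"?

ged and nuked both end in -d yet inflect differently (fageduv, nuunked), so the final letter is not what conditions the rule; the number of vowels is.
"notagkot" has 3 vowels. The stems with 3 vowels (lanrewet → golanrewet, zetibaf → gozetibaf, guhufod → goguhufod) add the prefix go-.
The other patterns: stems with 1 vowel add fa- … -uv around the stem; stems with 2 vowels insert -un- after the first vowel.
So notagkot → gonotagkot.

gonotagkot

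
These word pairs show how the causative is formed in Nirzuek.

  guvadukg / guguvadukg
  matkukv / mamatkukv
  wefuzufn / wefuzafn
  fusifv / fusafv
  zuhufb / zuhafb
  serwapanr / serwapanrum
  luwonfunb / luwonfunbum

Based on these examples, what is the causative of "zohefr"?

matkukv and fusifv both end in -v yet inflect differently (mamatkukv, fusafv), so the final letter is not what conditions the rule; the second-to-last letter is.
"zohefr" has second-to-last letter 'f'. The stems whose second-to-last letter is 'f' (wefuzufn → wefuzafn, fusifv → fusafv, zuhufb → zuhafb) change the last vowel to 'a'.
So zohefr → zohafr.

zohafr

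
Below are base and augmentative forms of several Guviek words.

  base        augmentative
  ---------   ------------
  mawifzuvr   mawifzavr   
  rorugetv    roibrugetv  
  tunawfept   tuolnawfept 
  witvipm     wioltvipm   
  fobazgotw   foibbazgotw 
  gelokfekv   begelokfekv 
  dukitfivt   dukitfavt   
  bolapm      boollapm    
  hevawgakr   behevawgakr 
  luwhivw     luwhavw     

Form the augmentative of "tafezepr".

taolfezepr

tunawfept and dukitfivt both end in -t yet inflect differently (tuolnawfept, dukitfavt), so the final letter is not what conditions the rule; the second-to-last letter is.
"tafezepr" has second-to-last letter 'p'. The stems whose second-to-last letter is 'p' (witvipm → wioltvipm, bolapm → boollapm, tunawfept → tuolnawfept) insert -ol- after the first vowel.
The other patterns: stems whose second-to-last letter is 'k' add the prefix be-; stems whose second-to-last letter is 'v' change the last vowel to 'a'; stems whose second-to-last letter is 't' insert -ib- after the first vowel.
So tafezepr → taolfezepr.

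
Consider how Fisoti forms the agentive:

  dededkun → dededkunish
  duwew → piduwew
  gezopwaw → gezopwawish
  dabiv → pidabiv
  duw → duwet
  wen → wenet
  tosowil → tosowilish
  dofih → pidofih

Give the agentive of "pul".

pulet

duw and duwew both end in -w yet inflect differently (duwet, piduwew), so the final letter is not what conditions the rule; the number of vowels is.
"pul" has 1 vowel. The stems with 1 vowel (wen → wenet, duw → duwet) add -et.
So pul → pulet.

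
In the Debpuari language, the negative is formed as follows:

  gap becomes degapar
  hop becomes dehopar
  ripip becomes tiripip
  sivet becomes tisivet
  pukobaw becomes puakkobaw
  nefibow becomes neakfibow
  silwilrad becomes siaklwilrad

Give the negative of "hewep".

gap and ripip both end in -p yet inflect differently (degapar, tiripip), so the final letter is not what conditions the rule; the number of vowels is.
"hewep" has 2 vowels. The stems with 2 vowels (ripip → tiripip, sivet → tisivet) add the prefix ti-.
So hewep → tihewep.

tihewep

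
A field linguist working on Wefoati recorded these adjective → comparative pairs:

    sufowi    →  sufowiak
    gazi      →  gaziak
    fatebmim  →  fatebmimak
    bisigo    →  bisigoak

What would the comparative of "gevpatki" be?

Every pair shown (sufowi → sufowiak, gazi → gaziak, fatebmim → fatebmimak, …) follows the same rule: add -ak.
So gevpatki → gevpatkiak.

gevpatkiak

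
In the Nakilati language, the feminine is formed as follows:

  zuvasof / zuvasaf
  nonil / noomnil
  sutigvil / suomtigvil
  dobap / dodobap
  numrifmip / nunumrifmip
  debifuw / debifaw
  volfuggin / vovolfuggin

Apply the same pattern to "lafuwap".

nonil and volfuggin both have last vowel 'i' yet inflect differently (noomnil, vovolfuggin), so the last vowel is not what conditions the rule; the final letter is.
"lafuwap" ends in -p. The stems ending in -p (dobap → dodobap, numrifmip → nunumrifmip) repeat the first consonant+vowel as a prefix.
So lafuwap → lalafuwap.

lalafuwap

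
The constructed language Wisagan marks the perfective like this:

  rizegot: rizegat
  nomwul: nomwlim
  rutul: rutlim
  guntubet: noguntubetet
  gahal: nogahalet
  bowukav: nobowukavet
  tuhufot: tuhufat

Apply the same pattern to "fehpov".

gahal and rutul both end in -l yet inflect differently (nogahalet, rutlim), so the final letter is not what conditions the rule; the last vowel is.
"fehpov" has last vowel 'o'. The stems whose last vowel is 'o' (rizegot → rizegat, tuhufot → tuhufat) change the last vowel to 'a'.
So fehpov → fehpav.

fehpav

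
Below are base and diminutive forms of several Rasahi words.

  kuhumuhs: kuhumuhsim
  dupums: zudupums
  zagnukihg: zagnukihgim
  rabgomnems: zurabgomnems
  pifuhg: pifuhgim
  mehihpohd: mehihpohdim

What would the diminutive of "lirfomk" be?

kuhumuhs and dupums both end in -s yet inflect differently (kuhumuhsim, zudupums), so the final letter is not what conditions the rule; the second-to-last letter is.
"lirfomk" has second-to-last letter 'm'. The stems whose second-to-last letter is 'm' (dupums → zudupums, rabgomnems → zurabgomnems) add the prefix zu-.
So lirfomk → zulirfomk.

zulirfomk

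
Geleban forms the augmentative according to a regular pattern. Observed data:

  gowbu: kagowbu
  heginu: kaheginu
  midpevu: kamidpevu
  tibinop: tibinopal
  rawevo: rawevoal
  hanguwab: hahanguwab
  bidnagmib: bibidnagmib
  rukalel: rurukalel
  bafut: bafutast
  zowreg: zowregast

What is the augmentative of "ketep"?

ketepal

gowbu and bafut both have last vowel 'u' yet inflect differently (kagowbu, bafutast), so the last vowel is not what conditions the rule; the final letter is.
"ketep" ends in -p. The one such stem in the data (tibinop → tibinopal) adds -al, so the same rule applies.
So ketep → ketepal.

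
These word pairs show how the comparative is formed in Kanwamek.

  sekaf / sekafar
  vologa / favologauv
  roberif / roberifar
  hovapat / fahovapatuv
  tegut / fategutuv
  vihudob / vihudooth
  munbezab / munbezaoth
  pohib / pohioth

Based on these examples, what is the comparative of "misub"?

"misub" ends in -b. The stems ending in -b (munbezab → munbezaoth, vihudob → vihudooth, pohib → pohioth) drop the final letter and add -oth.
The other patterns: stems ending in -a or -t add fa- … -uv around the stem; stems ending in -f add -ar.
So misub → misuoth.

misuoth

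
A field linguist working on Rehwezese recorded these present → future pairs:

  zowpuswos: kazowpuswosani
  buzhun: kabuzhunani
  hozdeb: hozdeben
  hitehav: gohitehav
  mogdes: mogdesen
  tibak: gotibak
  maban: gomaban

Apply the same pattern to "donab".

maban and buzhun both end in -n yet inflect differently (gomaban, kabuzhunani), so the final letter is not what conditions the rule; the last vowel is.
"donab" has last vowel 'a'. The stems whose last vowel is 'a' (maban → gomaban, hitehav → gohitehav, tibak → gotibak) add the prefix go-.
The other patterns: stems whose last vowel is 'e' add -en; stems whose last vowel is 'o' or 'u' add ka- … -ani around the stem.
So donab → godonab.

godonab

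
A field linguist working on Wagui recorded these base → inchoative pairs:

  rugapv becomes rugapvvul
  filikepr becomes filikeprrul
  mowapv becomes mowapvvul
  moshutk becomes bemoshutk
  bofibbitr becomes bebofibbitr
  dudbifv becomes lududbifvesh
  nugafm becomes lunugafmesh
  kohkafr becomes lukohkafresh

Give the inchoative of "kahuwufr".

"kahuwufr" has second-to-last letter 'f'. The stems whose second-to-last letter is 'f' (dudbifv → lududbifvesh, nugafm → lunugafmesh, kohkafr → lukohkafresh) add lu- … -esh around the stem.
The other patterns: stems whose second-to-last letter is 'p' double the final consonant and add -ul; stems whose second-to-last letter is 't' add the prefix be-.
So kahuwufr → lukahuwufresh.

lukahuwufresh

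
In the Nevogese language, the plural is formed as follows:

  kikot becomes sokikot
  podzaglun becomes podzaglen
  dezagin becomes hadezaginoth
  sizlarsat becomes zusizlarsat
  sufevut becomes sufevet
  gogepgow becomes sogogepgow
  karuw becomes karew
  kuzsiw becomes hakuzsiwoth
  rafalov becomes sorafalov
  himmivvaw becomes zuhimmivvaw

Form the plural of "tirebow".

himmivvaw and karuw both end in -w yet inflect differently (zuhimmivvaw, karew), so the final letter is not what conditions the rule; the last vowel is.
"tirebow" has last vowel 'o'. The stems whose last vowel is 'o' (rafalov → sorafalov, kikot → sokikot, gogepgow → sogogepgow) add the prefix so-.
The other patterns: stems whose last vowel is 'a' add the prefix zu-; stems whose last vowel is 'u' change the last vowel to 'e'; stems whose last vowel is 'i' add ha- … -oth around the stem.
So tirebow → sotirebow.

sotirebow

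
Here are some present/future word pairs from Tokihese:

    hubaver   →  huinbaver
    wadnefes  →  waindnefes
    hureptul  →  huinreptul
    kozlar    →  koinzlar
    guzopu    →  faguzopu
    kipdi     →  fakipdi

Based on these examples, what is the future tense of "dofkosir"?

hureptul and guzopu both have last vowel 'u' yet inflect differently (huinreptul, faguzopu), so the last vowel is not what conditions the rule; whether the stem ends in a vowel or a consonant is.
"dofkosir" ends in a consonant. The stems ending in a consonant (hubaver → huinbaver, wadnefes → waindnefes, hureptul → huinreptul) insert -in- after the first vowel.
So dofkosir → doinfkosir.

doinfkosir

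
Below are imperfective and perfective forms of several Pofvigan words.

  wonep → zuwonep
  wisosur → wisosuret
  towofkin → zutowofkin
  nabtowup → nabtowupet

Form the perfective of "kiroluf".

kirolufet

nabtowup and wonep both end in -p yet inflect differently (nabtowupet, zuwonep), so the final letter is not what conditions the rule; the last vowel is.
"kiroluf" has last vowel 'u'. The stems whose last vowel is 'u' (nabtowup → nabtowupet, wisosur → wisosuret) add -et.
So kiroluf → kirolufet.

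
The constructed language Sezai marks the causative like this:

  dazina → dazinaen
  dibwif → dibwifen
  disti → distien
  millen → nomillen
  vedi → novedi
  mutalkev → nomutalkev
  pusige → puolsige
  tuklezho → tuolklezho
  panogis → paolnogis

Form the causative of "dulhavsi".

dulhavsien

disti and vedi both end in -i yet inflect differently (distien, novedi), so the final letter is not what conditions the rule; the first letter is.
"dulhavsi" begins with d-. The stems beginning with d- (dazina → dazinaen, dibwif → dibwifen, disti → distien) add -en.
So dulhavsi → dulhavsien.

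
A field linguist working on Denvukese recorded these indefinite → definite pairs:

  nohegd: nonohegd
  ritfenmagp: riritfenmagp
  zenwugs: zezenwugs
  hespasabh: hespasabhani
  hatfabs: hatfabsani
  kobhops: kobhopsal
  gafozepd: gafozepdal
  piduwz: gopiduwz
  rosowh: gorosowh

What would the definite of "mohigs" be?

zenwugs and hatfabs both end in -s yet inflect differently (zezenwugs, hatfabsani), so the final letter is not what conditions the rule; the second-to-last letter is.
"mohigs" has second-to-last letter 'g'. The stems whose second-to-last letter is 'g' (nohegd → nonohegd, ritfenmagp → riritfenmagp, zenwugs → zezenwugs) repeat the first consonant+vowel as a prefix.
The other patterns: stems whose second-to-last letter is 'b' add -ani; stems whose second-to-last letter is 'p' add -al; stems whose second-to-last letter is 'w' add the prefix go-.
So mohigs → momohigs.

momohigs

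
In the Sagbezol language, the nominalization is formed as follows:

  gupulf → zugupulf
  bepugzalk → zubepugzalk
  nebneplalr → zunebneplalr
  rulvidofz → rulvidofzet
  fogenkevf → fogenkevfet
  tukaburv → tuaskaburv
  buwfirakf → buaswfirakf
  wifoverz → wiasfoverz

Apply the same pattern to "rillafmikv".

riasllafmikv

gupulf and fogenkevf both end in -f yet inflect differently (zugupulf, fogenkevfet), so the final letter is not what conditions the rule; the second-to-last letter is.
"rillafmikv" has second-to-last letter 'k'. The one such stem in the data (buwfirakf → buaswfirakf) inserts -as- after the first vowel (as do tukaburv, wifoverz), so the same rule applies.
So rillafmikv → riasllafmikv.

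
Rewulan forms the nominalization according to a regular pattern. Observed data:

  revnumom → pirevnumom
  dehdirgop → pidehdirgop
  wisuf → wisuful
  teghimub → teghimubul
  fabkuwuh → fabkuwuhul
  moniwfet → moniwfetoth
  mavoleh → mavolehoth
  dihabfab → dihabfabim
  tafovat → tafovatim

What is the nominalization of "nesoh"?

fabkuwuh and mavoleh both end in -h yet inflect differently (fabkuwuhul, mavolehoth), so the final letter is not what conditions the rule; the last vowel is.
"nesoh" has last vowel 'o'. The stems whose last vowel is 'o' (revnumom → pirevnumom, dehdirgop → pidehdirgop) add the prefix pi-.
The other patterns: stems whose last vowel is 'u' add -ul; stems whose last vowel is 'e' add -oth; stems whose last vowel is 'a' add -im.
So nesoh → pinesoh.

pinesoh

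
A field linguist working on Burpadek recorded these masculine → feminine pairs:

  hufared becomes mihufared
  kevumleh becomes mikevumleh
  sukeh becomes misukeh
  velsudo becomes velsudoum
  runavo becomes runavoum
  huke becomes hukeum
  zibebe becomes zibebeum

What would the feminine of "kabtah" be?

hufared and zibebe both have last vowel 'e' yet inflect differently (mihufared, zibebeum), so the last vowel is not what conditions the rule; whether the stem ends in a vowel or a consonant is.
"kabtah" ends in a consonant. The stems ending in a consonant (hufared → mihufared, kevumleh → mikevumleh, sukeh → misukeh) add the prefix mi-.
So kabtah → mikabtah.

mikabtah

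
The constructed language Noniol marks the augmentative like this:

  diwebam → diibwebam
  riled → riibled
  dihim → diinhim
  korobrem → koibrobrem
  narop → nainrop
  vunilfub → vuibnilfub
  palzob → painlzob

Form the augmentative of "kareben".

kaibreben

dihim and diwebam both end in -m yet inflect differently (diinhim, diibwebam), so the final letter is not what conditions the rule; the last vowel is.
"kareben" has last vowel 'e'. The stems whose last vowel is 'e' (korobrem → koibrobrem, riled → riibled) insert -ib- after the first vowel.
So kareben → kaibreben.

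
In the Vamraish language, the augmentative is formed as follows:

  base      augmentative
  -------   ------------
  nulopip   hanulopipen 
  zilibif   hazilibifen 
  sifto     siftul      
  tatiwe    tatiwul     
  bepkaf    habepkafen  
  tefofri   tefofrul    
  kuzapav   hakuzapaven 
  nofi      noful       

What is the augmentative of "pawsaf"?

nulopip and tefofri both have last vowel 'i' yet inflect differently (hanulopipen, tefofrul), so the last vowel is not what conditions the rule; whether the stem ends in a vowel or a consonant is.
"pawsaf" ends in a consonant. The stems ending in a consonant (nulopip → hanulopipen, kuzapav → hakuzapaven, zilibif → hazilibifen) add ha- … -en around the stem.
The other pattern: stems ending in a vowel drop the final letter and add -ul.
So pawsaf → hapawsafen.

hapawsafen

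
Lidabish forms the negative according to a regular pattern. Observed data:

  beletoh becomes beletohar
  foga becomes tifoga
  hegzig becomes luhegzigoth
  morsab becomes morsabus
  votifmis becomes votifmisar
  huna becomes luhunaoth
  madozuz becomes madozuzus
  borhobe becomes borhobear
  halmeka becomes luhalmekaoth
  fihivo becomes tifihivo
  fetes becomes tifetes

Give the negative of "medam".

votifmis and fetes both end in -s yet inflect differently (votifmisar, tifetes), so the final letter is not what conditions the rule; the first letter is.
"medam" begins with m-. The stems beginning with m- (madozuz → madozuzus, morsab → morsabus) add -us.
The other patterns: stems beginning with b- or v- add -ar; stems beginning with h- add lu- … -oth around the stem; stems beginning with f- add the prefix ti-.
So medam → medamus.

medamus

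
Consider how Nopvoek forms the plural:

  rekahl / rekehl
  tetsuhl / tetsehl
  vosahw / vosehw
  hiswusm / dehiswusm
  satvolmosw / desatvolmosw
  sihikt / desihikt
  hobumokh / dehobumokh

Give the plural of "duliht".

vosahw and satvolmosw both end in -w yet inflect differently (vosehw, desatvolmosw), so the final letter is not what conditions the rule; the second-to-last letter is.
"duliht" has second-to-last letter 'h'. The stems whose second-to-last letter is 'h' (rekahl → rekehl, tetsuhl → tetsehl, vosahw → vosehw) change the last vowel to 'e'.
The other pattern: stems whose second-to-last letter is 'k' or 's' add the prefix de-.
So duliht → duleht.

duleht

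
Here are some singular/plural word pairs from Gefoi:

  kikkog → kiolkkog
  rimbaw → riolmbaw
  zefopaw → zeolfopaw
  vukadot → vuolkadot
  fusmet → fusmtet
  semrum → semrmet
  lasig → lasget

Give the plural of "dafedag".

"dafedag" has last vowel 'a'. The stems whose last vowel is 'a' (rimbaw → riolmbaw, zefopaw → zeolfopaw) insert -ol- after the first vowel.
So dafedag → daolfedag.

daolfedag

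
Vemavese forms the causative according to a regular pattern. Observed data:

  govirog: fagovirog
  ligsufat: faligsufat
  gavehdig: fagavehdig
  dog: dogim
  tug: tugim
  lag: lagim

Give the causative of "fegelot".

govirog and dog both end in -g yet inflect differently (fagovirog, dogim), so the final letter is not what conditions the rule; the number of vowels is.
"fegelot" has 3 vowels. The stems with 3 vowels (govirog → fagovirog, ligsufat → faligsufat, gavehdig → fagavehdig) add the prefix fa-.
So fegelot → fafegelot.

fafegelot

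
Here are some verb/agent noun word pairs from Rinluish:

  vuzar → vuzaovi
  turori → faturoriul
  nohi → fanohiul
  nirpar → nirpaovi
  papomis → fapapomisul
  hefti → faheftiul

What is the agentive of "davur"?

"davur" ends in -r. The stems ending in -r (nirpar → nirpaovi, vuzar → vuzaovi) drop the final letter and add -ovi.
The other pattern: stems ending in -i or -s add fa- … -ul around the stem.
So davur → davuovi.

davuovi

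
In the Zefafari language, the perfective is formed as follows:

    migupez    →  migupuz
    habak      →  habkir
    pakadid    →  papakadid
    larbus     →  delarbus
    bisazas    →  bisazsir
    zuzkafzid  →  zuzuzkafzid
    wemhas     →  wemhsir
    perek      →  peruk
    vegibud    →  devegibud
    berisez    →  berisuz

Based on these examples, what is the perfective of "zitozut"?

dezitozut

habak and perek both end in -k yet inflect differently (habkir, peruk), so the final letter is not what conditions the rule; the last vowel is.
"zitozut" has last vowel 'u'. The stems whose last vowel is 'u' (larbus → delarbus, vegibud → devegibud) add the prefix de-.
So zitozut → dezitozut.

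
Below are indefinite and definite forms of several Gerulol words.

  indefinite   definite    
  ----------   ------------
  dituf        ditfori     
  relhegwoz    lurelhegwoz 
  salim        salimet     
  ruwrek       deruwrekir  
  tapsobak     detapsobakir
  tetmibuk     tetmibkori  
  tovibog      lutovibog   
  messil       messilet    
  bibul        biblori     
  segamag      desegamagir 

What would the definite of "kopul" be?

tovibog and segamag both end in -g yet inflect differently (lutovibog, desegamagir), so the final letter is not what conditions the rule; the last vowel is.
"kopul" has last vowel 'u'. The stems whose last vowel is 'u' (tetmibuk → tetmibkori, bibul → biblori, dituf → ditfori) delete the last vowel and add -ori.
So kopul → koplori.

koplori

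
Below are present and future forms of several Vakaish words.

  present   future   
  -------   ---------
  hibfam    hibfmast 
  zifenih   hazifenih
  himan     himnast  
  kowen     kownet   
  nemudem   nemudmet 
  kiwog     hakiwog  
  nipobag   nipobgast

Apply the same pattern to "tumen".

nemudem and hibfam both end in -m yet inflect differently (nemudmet, hibfmast), so the final letter is not what conditions the rule; the last vowel is.
"tumen" has last vowel 'e'. The stems whose last vowel is 'e' (nemudem → nemudmet, kowen → kownet) delete the last vowel and add -et.
So tumen → tumnet.

tumnet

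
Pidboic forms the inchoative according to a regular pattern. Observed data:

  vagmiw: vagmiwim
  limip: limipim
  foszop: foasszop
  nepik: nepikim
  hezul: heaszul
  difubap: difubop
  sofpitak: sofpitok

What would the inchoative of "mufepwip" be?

"mufepwip" has last vowel 'i'. The stems whose last vowel is 'i' (limip → limipim, vagmiw → vagmiwim, nepik → nepikim) add -im.
The other patterns: stems whose last vowel is 'a' change the last vowel to 'o'; stems whose last vowel is 'o' or 'u' insert -as- after the first vowel.
So mufepwip → mufepwipim.

mufepwipim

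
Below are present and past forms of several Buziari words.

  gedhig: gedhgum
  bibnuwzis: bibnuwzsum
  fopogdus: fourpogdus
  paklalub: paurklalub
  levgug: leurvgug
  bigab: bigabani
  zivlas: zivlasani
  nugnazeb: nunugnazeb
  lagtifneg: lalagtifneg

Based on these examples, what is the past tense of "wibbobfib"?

wibbobfbum

bibnuwzis and fopogdus both end in -s yet inflect differently (bibnuwzsum, fourpogdus), so the final letter is not what conditions the rule; the last vowel is.
"wibbobfib" has last vowel 'i'. The stems whose last vowel is 'i' (gedhig → gedhgum, bibnuwzis → bibnuwzsum) delete the last vowel and add -um.
The other patterns: stems whose last vowel is 'u' insert -ur- after the first vowel; stems whose last vowel is 'a' add -ani; stems whose last vowel is 'e' repeat the first consonant+vowel as a prefix.
So wibbobfib → wibbobfbum.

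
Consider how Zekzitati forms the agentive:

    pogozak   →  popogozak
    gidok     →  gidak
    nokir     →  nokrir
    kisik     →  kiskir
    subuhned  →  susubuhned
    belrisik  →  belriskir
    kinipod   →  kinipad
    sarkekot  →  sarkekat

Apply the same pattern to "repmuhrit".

repmuhrtir

kisik and gidok both end in -k yet inflect differently (kiskir, gidak), so the final letter is not what conditions the rule; the last vowel is.
"repmuhrit" has last vowel 'i'. The stems whose last vowel is 'i' (nokir → nokrir, kisik → kiskir, belrisik → belriskir) delete the last vowel and add -ir.
So repmuhrit → repmuhrtir.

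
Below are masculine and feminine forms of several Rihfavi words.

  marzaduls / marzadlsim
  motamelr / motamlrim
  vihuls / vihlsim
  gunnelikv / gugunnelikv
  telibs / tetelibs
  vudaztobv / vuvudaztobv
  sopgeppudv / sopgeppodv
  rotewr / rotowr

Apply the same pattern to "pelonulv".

pelonlvim

"pelonulv" has second-to-last letter 'l'. The stems whose second-to-last letter is 'l' (marzaduls → marzadlsim, motamelr → motamlrim, vihuls → vihlsim) delete the last vowel and add -im.
The other patterns: stems whose second-to-last letter is 'b' or 'k' repeat the first consonant+vowel as a prefix; stems whose second-to-last letter is 'd' or 'w' change the last vowel to 'o'.
So pelonulv → pelonlvim.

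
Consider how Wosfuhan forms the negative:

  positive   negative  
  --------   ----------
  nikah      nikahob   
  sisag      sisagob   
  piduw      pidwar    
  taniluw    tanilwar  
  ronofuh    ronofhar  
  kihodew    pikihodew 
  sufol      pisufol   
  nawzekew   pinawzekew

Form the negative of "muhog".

nikah and ronofuh both end in -h yet inflect differently (nikahob, ronofhar), so the final letter is not what conditions the rule; the last vowel is.
"muhog" has last vowel 'o'. The one such stem in the data (sufol → pisufol) adds the prefix pi-, so the same rule applies.
The other patterns: stems whose last vowel is 'a' add -ob; stems whose last vowel is 'u' delete the last vowel and add -ar.
So muhog → pimuhog.

pimuhog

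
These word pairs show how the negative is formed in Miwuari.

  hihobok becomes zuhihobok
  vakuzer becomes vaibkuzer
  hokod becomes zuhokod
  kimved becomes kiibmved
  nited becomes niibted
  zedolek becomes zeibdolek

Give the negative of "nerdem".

zedolek and hihobok both end in -k yet inflect differently (zeibdolek, zuhihobok), so the final letter is not what conditions the rule; the last vowel is.
"nerdem" has last vowel 'e'. The stems whose last vowel is 'e' (zedolek → zeibdolek, nited → niibted, vakuzer → vaibkuzer) insert -ib- after the first vowel.
The other pattern: stems whose last vowel is 'o' add the prefix zu-.
So nerdem → neibrdem.

neibrdem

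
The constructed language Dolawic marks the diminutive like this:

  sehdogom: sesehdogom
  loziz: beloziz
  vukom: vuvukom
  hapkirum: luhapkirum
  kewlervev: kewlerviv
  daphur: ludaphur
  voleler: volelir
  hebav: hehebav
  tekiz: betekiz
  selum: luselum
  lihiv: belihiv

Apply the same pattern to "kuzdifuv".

kewlervev and lihiv both end in -v yet inflect differently (kewlerviv, belihiv), so the final letter is not what conditions the rule; the last vowel is.
"kuzdifuv" has last vowel 'u'. The stems whose last vowel is 'u' (selum → luselum, daphur → ludaphur, hapkirum → luhapkirum) add the prefix lu-.
So kuzdifuv → lukuzdifuv.

lukuzdifuv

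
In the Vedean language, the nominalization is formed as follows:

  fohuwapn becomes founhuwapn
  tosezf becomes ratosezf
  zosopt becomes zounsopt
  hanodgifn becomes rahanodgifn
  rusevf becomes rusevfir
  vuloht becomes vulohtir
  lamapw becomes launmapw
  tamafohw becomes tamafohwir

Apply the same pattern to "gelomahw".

"gelomahw" has second-to-last letter 'h'. The stems whose second-to-last letter is 'h' (vuloht → vulohtir, tamafohw → tamafohwir) add -ir.
So gelomahw → gelomahwir.

gelomahwir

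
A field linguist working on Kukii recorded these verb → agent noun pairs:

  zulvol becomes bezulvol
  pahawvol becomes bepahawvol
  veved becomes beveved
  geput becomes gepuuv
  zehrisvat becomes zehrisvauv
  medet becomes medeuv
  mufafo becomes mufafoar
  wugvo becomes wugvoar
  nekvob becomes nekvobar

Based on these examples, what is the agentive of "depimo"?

veved and medet both have last vowel 'e' yet inflect differently (beveved, medeuv), so the last vowel is not what conditions the rule; the final letter is.
"depimo" ends in -o. The stems ending in -o (mufafo → mufafoar, wugvo → wugvoar) add -ar.
So depimo → depimoar.

depimoar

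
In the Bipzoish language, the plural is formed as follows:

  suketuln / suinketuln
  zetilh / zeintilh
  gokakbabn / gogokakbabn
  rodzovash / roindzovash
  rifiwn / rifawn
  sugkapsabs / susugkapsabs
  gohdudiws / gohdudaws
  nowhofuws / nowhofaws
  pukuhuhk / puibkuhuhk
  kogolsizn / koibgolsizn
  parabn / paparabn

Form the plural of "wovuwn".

wovawn

"wovuwn" has second-to-last letter 'w'. The stems whose second-to-last letter is 'w' (gohdudiws → gohdudaws, rifiwn → rifawn, nowhofuws → nowhofaws) change the last vowel to 'a'.
The other patterns: stems whose second-to-last letter is 'b' repeat the first consonant+vowel as a prefix; stems whose second-to-last letter is 'l' or 's' insert -in- after the first vowel; stems whose second-to-last letter is 'h' or 'z' insert -ib- after the first vowel.
So wovuwn → wovawn.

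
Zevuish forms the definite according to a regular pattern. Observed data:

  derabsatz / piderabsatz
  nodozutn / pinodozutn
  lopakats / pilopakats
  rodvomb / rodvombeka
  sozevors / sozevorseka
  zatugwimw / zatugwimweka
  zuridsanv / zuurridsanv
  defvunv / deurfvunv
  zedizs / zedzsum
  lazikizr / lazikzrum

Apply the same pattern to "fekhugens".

"fekhugens" has second-to-last letter 'n'. The stems whose second-to-last letter is 'n' (zuridsanv → zuurridsanv, defvunv → deurfvunv) insert -ur- after the first vowel.
The other patterns: stems whose second-to-last letter is 't' add the prefix pi-; stems whose second-to-last letter is 'm' or 'r' add -eka; stems whose second-to-last letter is 'z' delete the last vowel and add -um.
So fekhugens → feurkhugens.

feurkhugens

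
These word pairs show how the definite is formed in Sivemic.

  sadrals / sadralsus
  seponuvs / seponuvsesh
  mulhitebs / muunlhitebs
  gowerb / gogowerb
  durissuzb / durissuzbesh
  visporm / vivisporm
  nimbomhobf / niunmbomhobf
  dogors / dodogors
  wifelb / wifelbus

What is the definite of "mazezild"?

mazezildus

dogors and sadrals both end in -s yet inflect differently (dodogors, sadralsus), so the final letter is not what conditions the rule; the second-to-last letter is.
"mazezild" has second-to-last letter 'l'. The stems whose second-to-last letter is 'l' (sadrals → sadralsus, wifelb → wifelbus) add -us.
So mazezild → mazezildus.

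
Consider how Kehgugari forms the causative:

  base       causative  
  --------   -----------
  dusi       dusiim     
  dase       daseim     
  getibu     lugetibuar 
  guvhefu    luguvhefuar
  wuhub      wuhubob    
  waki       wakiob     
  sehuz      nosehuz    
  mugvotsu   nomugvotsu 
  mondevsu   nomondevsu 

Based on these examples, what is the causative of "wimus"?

dusi and waki both end in -i yet inflect differently (dusiim, wakiob), so the final letter is not what conditions the rule; the first letter is.
"wimus" begins with w-. The stems beginning with w- (wuhub → wuhubob, waki → wakiob) add -ob.
So wimus → wimusob.

wimusob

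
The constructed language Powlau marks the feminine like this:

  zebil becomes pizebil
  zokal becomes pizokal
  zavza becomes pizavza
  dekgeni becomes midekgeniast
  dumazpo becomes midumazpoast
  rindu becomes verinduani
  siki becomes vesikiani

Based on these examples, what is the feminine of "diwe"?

midiweast

"diwe" begins with d-. The stems beginning with d- (dekgeni → midekgeniast, dumazpo → midumazpoast) add mi- … -ast around the stem.
The other patterns: stems beginning with z- add the prefix pi-; stems beginning with r- or s- add ve- … -ani around the stem.
So diwe → midiweast.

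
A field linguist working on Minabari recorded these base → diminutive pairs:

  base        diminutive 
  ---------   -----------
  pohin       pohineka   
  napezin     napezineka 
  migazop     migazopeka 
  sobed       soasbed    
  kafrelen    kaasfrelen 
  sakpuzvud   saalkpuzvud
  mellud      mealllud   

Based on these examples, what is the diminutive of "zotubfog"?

zotubfogeka

"zotubfog" has last vowel 'o'. The one such stem in the data (migazop → migazopeka) adds -eka, so the same rule applies.
So zotubfog → zotubfogeka.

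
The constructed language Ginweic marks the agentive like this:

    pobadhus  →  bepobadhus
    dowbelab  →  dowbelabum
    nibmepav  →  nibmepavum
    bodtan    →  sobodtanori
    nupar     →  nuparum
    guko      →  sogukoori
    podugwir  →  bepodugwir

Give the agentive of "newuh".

"newuh" begins with n-. The stems beginning with n- (nibmepav → nibmepavum, nupar → nuparum) add -um.
The other patterns: stems beginning with p- add the prefix be-; stems beginning with b- or g- add so- … -ori around the stem.
So newuh → newuhum.

newuhum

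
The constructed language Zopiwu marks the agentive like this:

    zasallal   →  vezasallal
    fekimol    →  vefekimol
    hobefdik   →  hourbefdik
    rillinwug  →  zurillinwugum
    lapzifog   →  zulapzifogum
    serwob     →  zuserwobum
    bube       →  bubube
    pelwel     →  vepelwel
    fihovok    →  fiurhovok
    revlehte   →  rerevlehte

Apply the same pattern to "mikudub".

zumikudubum

fihovok and fekimol both have last vowel 'o' yet inflect differently (fiurhovok, vefekimol), so the last vowel is not what conditions the rule; the final letter is.
"mikudub" ends in -b. The one such stem in the data (serwob → zuserwobum) adds zu- … -um around the stem, so the same rule applies.
The other patterns: stems ending in -k insert -ur- after the first vowel; stems ending in -l add the prefix ve-; stems ending in -e repeat the first consonant+vowel as a prefix.
So mikudub → zumikudubum.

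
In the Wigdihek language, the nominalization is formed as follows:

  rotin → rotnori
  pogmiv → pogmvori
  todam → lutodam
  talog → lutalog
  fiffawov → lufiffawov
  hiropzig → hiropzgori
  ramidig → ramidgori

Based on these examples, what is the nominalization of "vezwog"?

luvezwog

pogmiv and fiffawov both end in -v yet inflect differently (pogmvori, lufiffawov), so the final letter is not what conditions the rule; the last vowel is.
"vezwog" has last vowel 'o'. The stems whose last vowel is 'o' (fiffawov → lufiffawov, talog → lutalog) add the prefix lu-.
So vezwog → luvezwog.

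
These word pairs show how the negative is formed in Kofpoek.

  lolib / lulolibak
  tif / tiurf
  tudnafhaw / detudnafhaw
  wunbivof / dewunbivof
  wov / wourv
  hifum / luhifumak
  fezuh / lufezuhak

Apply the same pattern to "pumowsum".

depumowsum

tif and wunbivof both end in -f yet inflect differently (tiurf, dewunbivof), so the final letter is not what conditions the rule; the number of vowels is.
"pumowsum" has 3 vowels. The stems with 3 vowels (wunbivof → dewunbivof, tudnafhaw → detudnafhaw) add the prefix de-.
So pumowsum → depumowsum.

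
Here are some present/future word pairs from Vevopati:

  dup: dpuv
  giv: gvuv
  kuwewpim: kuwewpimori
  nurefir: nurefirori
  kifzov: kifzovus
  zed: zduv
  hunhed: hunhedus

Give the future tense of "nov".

giv and kifzov both end in -v yet inflect differently (gvuv, kifzovus), so the final letter is not what conditions the rule; the number of vowels is.
"nov" has 1 vowel. The stems with 1 vowel (giv → gvuv, dup → dpuv, zed → zduv) delete the last vowel and add -uv.
The other patterns: stems with 2 vowels add -us; stems with 3 vowels add -ori.
So nov → nvuv.

nvuv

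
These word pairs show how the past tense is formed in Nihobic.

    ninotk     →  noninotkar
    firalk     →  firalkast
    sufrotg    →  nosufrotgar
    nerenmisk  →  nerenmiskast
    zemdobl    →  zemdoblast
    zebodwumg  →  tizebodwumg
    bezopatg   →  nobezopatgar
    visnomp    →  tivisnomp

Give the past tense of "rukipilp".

zebodwumg and sufrotg both end in -g yet inflect differently (tizebodwumg, nosufrotgar), so the final letter is not what conditions the rule; the second-to-last letter is.
"rukipilp" has second-to-last letter 'l'. The one such stem in the data (firalk → firalkast) adds -ast, so the same rule applies.
The other patterns: stems whose second-to-last letter is 'm' add the prefix ti-; stems whose second-to-last letter is 't' add no- … -ar around the stem.
So rukipilp → rukipilpast.

rukipilpast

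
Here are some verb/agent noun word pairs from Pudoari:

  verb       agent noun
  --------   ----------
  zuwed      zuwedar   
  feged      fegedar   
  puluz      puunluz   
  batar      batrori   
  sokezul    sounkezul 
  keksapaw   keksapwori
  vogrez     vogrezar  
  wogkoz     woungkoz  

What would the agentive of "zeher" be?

zeherar

vogrez and puluz both end in -z yet inflect differently (vogrezar, puunluz), so the final letter is not what conditions the rule; the last vowel is.
"zeher" has last vowel 'e'. The stems whose last vowel is 'e' (zuwed → zuwedar, vogrez → vogrezar, feged → fegedar) add -ar.
The other patterns: stems whose last vowel is 'a' delete the last vowel and add -ori; stems whose last vowel is 'o' or 'u' insert -un- after the first vowel.
So zeher → zeherar.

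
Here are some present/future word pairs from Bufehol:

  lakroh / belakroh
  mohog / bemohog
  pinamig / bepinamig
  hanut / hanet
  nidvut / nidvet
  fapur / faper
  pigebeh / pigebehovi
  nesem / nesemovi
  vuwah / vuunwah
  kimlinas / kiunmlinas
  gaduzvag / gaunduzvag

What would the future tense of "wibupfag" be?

wiunbupfag

"wibupfag" has last vowel 'a'. The stems whose last vowel is 'a' (vuwah → vuunwah, kimlinas → kiunmlinas, gaduzvag → gaunduzvag) insert -un- after the first vowel.
So wibupfag → wiunbupfag.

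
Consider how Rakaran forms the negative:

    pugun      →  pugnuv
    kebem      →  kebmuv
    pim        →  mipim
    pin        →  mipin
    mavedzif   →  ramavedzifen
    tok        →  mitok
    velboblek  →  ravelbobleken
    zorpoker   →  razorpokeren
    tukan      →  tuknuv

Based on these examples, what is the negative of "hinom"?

hinmuv

"hinom" has 2 vowels. The stems with 2 vowels (tukan → tuknuv, pugun → pugnuv, kebem → kebmuv) delete the last vowel and add -uv.
The other patterns: stems with 1 vowel add the prefix mi-; stems with 3 vowels add ra- … -en around the stem.
So hinom → hinmuv.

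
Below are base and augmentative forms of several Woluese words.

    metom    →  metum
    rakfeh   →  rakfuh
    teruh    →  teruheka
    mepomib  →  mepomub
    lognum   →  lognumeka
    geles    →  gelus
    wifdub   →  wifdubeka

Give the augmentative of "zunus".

zunuseka

"zunus" has last vowel 'u'. The stems whose last vowel is 'u' (teruh → teruheka, lognum → lognumeka, wifdub → wifdubeka) add -eka.
So zunus → zunuseka.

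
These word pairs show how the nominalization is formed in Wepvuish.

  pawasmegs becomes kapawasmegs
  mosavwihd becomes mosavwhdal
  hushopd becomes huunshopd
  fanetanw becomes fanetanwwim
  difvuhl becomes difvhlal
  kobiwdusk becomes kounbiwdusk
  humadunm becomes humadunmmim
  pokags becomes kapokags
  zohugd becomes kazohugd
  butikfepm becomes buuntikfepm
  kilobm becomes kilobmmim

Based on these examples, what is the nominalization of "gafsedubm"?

"gafsedubm" has second-to-last letter 'b'. The one such stem in the data (kilobm → kilobmmim) doubles the final consonant and adds -im (as do fanetanw, humadunm), so the same rule applies.
The other patterns: stems whose second-to-last letter is 'g' add the prefix ka-; stems whose second-to-last letter is 'h' delete the last vowel and add -al; stems whose second-to-last letter is 'p' or 's' insert -un- after the first vowel.
So gafsedubm → gafsedubmmim.

gafsedubmmim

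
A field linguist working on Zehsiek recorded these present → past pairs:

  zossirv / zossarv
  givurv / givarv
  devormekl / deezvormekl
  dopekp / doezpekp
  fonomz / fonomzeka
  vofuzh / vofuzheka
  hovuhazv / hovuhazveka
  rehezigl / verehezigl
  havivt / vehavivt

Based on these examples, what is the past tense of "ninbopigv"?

veninbopigv

"ninbopigv" has second-to-last letter 'g'. The one such stem in the data (rehezigl → verehezigl) adds the prefix ve-, so the same rule applies.
So ninbopigv → veninbopigv.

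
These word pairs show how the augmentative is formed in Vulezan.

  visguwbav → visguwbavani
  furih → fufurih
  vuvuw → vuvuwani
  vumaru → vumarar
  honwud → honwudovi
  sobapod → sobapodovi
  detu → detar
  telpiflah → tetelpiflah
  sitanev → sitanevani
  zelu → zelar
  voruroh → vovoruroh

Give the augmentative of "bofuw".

zelu and honwud both have last vowel 'u' yet inflect differently (zelar, honwudovi), so the last vowel is not what conditions the rule; the final letter is.
"bofuw" ends in -w. The one such stem in the data (vuvuw → vuvuwani) adds -ani, so the same rule applies.
The other patterns: stems ending in -u drop the final letter and add -ar; stems ending in -d add -ovi; stems ending in -h repeat the first consonant+vowel as a prefix.
So bofuw → bofuwani.

bofuwani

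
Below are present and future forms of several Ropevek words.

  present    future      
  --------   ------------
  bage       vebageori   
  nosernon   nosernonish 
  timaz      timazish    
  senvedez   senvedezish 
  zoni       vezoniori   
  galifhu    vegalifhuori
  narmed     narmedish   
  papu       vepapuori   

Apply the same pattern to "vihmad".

vihmadish

bage and senvedez both have last vowel 'e' yet inflect differently (vebageori, senvedezish), so the last vowel is not what conditions the rule; whether the stem ends in a vowel or a consonant is.
"vihmad" ends in a consonant. The stems ending in a consonant (senvedez → senvedezish, narmed → narmedish, nosernon → nosernonish) add -ish.
So vihmad → vihmadish.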